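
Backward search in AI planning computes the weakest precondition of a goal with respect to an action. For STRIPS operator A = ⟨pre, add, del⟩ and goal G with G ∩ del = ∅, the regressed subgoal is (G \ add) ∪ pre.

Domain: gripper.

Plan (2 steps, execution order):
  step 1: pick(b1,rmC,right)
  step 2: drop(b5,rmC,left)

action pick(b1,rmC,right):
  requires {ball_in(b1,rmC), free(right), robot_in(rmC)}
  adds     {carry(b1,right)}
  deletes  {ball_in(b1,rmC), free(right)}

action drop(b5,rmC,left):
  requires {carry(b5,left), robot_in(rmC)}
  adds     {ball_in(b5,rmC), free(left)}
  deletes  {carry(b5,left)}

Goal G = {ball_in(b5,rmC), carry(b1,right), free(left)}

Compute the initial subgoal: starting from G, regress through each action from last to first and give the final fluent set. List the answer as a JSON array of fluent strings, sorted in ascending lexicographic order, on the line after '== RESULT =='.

Work backward from the goal:
  through step 2 (drop(b5,rmC,left)): drop {ball_in(b5,rmC), free(left)}, keep {carry(b1,right)}, require {carry(b5,left), robot_in(rmC)}
    → {carry(b1,right), carry(b5,left), robot_in(rmC)}
  through step 1 (pick(b1,rmC,right)): drop {carry(b1,right)}, keep {carry(b5,left), robot_in(rmC)}, require {ball_in(b1,rmC), free(right), robot_in(rmC)}
    → {ball_in(b1,rmC), carry(b5,left), free(right), robot_in(rmC)}

== RESULT ==
["ball_in(b1,rmC)", "carry(b5,left)", "free(right)", "robot_in(rmC)"]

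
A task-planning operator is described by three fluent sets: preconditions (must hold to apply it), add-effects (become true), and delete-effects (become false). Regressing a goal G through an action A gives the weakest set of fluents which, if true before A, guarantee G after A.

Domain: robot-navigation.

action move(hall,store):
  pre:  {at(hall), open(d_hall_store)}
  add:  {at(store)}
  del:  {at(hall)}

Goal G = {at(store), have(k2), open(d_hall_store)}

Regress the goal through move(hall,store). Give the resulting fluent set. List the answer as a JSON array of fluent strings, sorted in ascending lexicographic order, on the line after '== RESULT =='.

Regress:
  G ∩ del = {}  (empty — regression defined)
  G \ add = {at(store), have(k2), open(d_hall_store)} \ {at(store)} = {have(k2), open(d_hall_store)}
  ∪ pre   = {have(k2), open(d_hall_store)} ∪ {at(hall), open(d_hall_store)}
          = {at(hall), have(k2), open(d_hall_store)}

== RESULT ==
["at(hall)", "have(k2)", "open(d_hall_store)"]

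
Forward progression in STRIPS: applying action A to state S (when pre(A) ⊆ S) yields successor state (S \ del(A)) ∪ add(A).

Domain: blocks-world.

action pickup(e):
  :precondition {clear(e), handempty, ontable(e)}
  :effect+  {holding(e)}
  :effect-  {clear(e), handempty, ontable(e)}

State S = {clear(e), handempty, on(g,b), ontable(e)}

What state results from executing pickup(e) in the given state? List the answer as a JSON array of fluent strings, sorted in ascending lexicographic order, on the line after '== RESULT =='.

Compute (S \ del) ∪ add:
  pre ⊆ S: {clear(e), handempty, ontable(e)} ⊆ S  — applicable
  S \ del = {on(g,b)}
  ∪ add   = {holding(e), on(g,b)}

== RESULT ==
["holding(e)", "on(g,b)"]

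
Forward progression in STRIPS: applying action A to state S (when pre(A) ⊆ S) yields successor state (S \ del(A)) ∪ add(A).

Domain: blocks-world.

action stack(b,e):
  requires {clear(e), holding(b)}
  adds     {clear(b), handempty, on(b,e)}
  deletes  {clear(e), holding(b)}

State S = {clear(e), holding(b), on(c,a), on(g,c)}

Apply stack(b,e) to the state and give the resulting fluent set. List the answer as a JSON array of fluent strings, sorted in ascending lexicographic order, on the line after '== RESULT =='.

Progress:
  pre ⊆ S: {clear(e), holding(b)} ⊆ S  — applicable
  S \ del = {on(c,a), on(g,c)}
  ∪ add   = {clear(b), handempty, on(b,e), on(c,a), on(g,c)}

== RESULT ==
["clear(b)", "handempty", "on(b,e)", "on(c,a)", "on(g,c)"]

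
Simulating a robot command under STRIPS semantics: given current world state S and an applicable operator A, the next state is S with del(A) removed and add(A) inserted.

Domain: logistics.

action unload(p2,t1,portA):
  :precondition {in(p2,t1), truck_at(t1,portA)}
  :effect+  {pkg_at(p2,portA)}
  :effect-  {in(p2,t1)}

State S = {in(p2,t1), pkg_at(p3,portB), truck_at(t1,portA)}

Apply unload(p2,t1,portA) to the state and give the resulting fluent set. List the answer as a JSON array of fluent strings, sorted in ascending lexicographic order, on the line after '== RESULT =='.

Progress:
  pre ⊆ S: {in(p2,t1), truck_at(t1,portA)} ⊆ S  — applicable
  S \ del = {pkg_at(p3,portB), truck_at(t1,portA)}
  ∪ add   = {pkg_at(p2,portA), pkg_at(p3,portB), truck_at(t1,portA)}

== RESULT ==
["pkg_at(p2,portA)", "pkg_at(p3,portB)", "truck_at(t1,portA)"]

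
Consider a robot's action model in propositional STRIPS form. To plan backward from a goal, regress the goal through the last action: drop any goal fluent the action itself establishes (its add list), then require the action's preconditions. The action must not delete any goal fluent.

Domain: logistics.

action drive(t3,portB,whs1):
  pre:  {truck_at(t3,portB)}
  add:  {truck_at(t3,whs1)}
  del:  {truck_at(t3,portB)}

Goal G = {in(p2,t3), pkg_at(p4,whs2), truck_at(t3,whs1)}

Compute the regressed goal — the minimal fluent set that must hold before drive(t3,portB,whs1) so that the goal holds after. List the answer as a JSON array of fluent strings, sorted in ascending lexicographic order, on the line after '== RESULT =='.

Compute (G \ add) ∪ pre:
  G ∩ del = {}  (empty — regression defined)
  G \ add = {in(p2,t3), pkg_at(p4,whs2), truck_at(t3,whs1)} \ {truck_at(t3,whs1)} = {in(p2,t3), pkg_at(p4,whs2)}
  ∪ pre   = {in(p2,t3), pkg_at(p4,whs2)} ∪ {truck_at(t3,portB)}
          = {in(p2,t3), pkg_at(p4,whs2), truck_at(t3,portB)}

== RESULT ==
["in(p2,t3)", "pkg_at(p4,whs2)", "truck_at(t3,portB)"]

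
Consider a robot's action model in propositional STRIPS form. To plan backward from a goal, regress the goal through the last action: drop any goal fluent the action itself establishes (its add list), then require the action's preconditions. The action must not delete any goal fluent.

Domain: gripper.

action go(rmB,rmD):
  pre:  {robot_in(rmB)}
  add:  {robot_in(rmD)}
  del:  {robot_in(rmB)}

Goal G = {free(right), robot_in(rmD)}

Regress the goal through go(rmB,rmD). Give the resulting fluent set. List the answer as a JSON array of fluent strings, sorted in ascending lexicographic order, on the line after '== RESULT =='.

Regress:
  G ∩ del = {}  (empty — regression defined)
  G \ add = {free(right), robot_in(rmD)} \ {robot_in(rmD)} = {free(right)}
  ∪ pre   = {free(right)} ∪ {robot_in(rmB)}
          = {free(right), robot_in(rmB)}

== RESULT ==
["free(right)", "robot_in(rmB)"]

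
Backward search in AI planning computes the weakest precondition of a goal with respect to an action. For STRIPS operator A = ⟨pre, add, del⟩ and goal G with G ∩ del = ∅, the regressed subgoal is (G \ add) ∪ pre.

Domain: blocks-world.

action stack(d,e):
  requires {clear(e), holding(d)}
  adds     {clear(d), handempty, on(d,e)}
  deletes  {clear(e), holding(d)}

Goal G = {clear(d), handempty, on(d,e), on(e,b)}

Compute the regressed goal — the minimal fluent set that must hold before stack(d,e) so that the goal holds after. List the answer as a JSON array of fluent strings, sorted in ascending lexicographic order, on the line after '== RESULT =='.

Compute (G \ add) ∪ pre:
  G ∩ del = {}  (empty — regression defined)
  G \ add = {clear(d), handempty, on(d,e), on(e,b)} \ {clear(d), handempty, on(d,e)} = {on(e,b)}
  ∪ pre   = {on(e,b)} ∪ {clear(e), holding(d)}
          = {clear(e), holding(d), on(e,b)}

== RESULT ==
["clear(e)", "holding(d)", "on(e,b)"]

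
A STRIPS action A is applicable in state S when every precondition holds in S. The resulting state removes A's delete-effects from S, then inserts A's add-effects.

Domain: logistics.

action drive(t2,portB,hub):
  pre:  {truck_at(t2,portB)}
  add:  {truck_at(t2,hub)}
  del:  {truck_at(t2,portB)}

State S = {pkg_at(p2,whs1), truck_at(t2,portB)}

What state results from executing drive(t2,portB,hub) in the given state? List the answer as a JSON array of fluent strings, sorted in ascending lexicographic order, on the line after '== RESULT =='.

Progress:
  pre ⊆ S: {truck_at(t2,portB)} ⊆ S  — applicable
  S \ del = {pkg_at(p2,whs1)}
  ∪ add   = {pkg_at(p2,whs1), truck_at(t2,hub)}

== RESULT ==
["pkg_at(p2,whs1)", "truck_at(t2,hub)"]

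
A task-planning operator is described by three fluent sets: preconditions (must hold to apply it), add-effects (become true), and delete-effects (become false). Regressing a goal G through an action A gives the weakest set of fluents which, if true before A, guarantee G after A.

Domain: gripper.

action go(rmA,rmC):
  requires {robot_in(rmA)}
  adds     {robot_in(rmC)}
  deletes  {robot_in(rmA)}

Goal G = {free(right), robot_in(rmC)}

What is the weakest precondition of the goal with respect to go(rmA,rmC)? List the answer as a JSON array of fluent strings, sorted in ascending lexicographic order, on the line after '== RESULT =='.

Regress:
  G ∩ del = {}  (empty — regression defined)
  G \ add = {free(right), robot_in(rmC)} \ {robot_in(rmC)} = {free(right)}
  ∪ pre   = {free(right)} ∪ {robot_in(rmA)}
          = {free(right), robot_in(rmA)}

== RESULT ==
["free(right)", "robot_in(rmA)"]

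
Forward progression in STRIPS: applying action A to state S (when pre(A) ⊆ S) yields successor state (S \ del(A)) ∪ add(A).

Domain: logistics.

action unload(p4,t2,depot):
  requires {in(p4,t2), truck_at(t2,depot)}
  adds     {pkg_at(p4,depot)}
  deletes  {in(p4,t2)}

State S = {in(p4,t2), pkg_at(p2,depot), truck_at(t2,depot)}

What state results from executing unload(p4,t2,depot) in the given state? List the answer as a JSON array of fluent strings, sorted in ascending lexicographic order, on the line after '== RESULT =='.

Progress:
  pre ⊆ S: {in(p4,t2), truck_at(t2,depot)} ⊆ S  — applicable
  S \ del = {pkg_at(p2,depot), truck_at(t2,depot)}
  ∪ add   = {pkg_at(p2,depot), pkg_at(p4,depot), truck_at(t2,depot)}

== RESULT ==
["pkg_at(p2,depot)", "pkg_at(p4,depot)", "truck_at(t2,depot)"]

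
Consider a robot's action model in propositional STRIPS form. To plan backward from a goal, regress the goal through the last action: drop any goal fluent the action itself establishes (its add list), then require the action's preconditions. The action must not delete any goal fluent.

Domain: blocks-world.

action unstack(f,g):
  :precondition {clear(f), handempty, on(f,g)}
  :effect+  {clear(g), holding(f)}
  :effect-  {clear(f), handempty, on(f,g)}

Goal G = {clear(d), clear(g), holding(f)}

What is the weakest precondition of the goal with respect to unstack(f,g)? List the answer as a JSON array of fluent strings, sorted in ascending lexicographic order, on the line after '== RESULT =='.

Compute (G \ add) ∪ pre:
  G ∩ del = {}  (empty — regression defined)
  G \ add = {clear(d), clear(g), holding(f)} \ {clear(g), holding(f)} = {clear(d)}
  ∪ pre   = {clear(d)} ∪ {clear(f), handempty, on(f,g)}
          = {clear(d), clear(f), handempty, on(f,g)}

== RESULT ==
["clear(d)", "clear(f)", "handempty", "on(f,g)"]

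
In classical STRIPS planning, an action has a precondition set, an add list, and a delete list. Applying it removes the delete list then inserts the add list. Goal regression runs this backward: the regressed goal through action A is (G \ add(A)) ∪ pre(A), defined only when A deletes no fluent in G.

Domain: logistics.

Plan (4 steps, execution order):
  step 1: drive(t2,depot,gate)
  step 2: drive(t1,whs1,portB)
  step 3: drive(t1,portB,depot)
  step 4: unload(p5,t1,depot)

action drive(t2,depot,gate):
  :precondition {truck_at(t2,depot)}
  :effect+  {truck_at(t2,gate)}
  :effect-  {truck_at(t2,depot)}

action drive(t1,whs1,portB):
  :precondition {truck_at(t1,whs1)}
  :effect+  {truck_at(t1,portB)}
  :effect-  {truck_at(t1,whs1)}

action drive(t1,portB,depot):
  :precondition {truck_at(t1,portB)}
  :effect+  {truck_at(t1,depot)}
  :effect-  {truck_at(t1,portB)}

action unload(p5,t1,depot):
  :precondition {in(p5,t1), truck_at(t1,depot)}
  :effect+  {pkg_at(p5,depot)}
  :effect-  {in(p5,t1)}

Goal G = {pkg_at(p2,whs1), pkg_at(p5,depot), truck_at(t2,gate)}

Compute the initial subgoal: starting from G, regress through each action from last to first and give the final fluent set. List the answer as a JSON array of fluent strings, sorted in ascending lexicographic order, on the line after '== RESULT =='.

Work backward from the goal:
  through step 4 (unload(p5,t1,depot)): drop {pkg_at(p5,depot)}, keep {pkg_at(p2,whs1), truck_at(t2,gate)}, require {in(p5,t1), truck_at(t1,depot)}
    → {in(p5,t1), pkg_at(p2,whs1), truck_at(t1,depot), truck_at(t2,gate)}
  through step 3 (drive(t1,portB,depot)): drop {truck_at(t1,depot)}, keep {in(p5,t1), pkg_at(p2,whs1), truck_at(t2,gate)}, require {truck_at(t1,portB)}
    → {in(p5,t1), pkg_at(p2,whs1), truck_at(t1,portB), truck_at(t2,gate)}
  through step 2 (drive(t1,whs1,portB)): drop {truck_at(t1,portB)}, keep {in(p5,t1), pkg_at(p2,whs1), truck_at(t2,gate)}, require {truck_at(t1,whs1)}
    → {in(p5,t1), pkg_at(p2,whs1), truck_at(t1,whs1), truck_at(t2,gate)}
  through step 1 (drive(t2,depot,gate)): drop {truck_at(t2,gate)}, keep {in(p5,t1), pkg_at(p2,whs1), truck_at(t1,whs1)}, require {truck_at(t2,depot)}
    → {in(p5,t1), pkg_at(p2,whs1), truck_at(t1,whs1), truck_at(t2,depot)}

== RESULT ==
["in(p5,t1)", "pkg_at(p2,whs1)", "truck_at(t1,whs1)", "truck_at(t2,depot)"]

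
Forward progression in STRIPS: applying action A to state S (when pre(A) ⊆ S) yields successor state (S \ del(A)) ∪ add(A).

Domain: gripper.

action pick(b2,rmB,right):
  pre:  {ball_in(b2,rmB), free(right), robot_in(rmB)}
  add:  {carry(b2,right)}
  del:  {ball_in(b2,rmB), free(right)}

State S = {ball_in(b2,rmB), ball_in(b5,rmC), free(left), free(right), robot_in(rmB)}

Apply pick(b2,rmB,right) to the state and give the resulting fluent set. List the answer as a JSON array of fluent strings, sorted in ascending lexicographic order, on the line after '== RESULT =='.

Compute (S \ del) ∪ add:
  pre ⊆ S: {ball_in(b2,rmB), free(right), robot_in(rmB)} ⊆ S  — applicable
  S \ del = {ball_in(b5,rmC), free(left), robot_in(rmB)}
  ∪ add   = {ball_in(b5,rmC), carry(b2,right), free(left), robot_in(rmB)}

== RESULT ==
["ball_in(b5,rmC)", "carry(b2,right)", "free(left)", "robot_in(rmB)"]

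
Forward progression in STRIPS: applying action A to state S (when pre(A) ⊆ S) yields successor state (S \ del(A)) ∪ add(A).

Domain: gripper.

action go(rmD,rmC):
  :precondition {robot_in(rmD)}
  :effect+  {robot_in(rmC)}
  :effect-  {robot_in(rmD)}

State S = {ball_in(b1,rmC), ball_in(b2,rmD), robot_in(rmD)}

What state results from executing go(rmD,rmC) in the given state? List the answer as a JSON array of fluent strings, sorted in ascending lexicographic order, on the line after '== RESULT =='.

Compute (S \ del) ∪ add:
  pre ⊆ S: {robot_in(rmD)} ⊆ S  — applicable
  S \ del = {ball_in(b1,rmC), ball_in(b2,rmD)}
  ∪ add   = {ball_in(b1,rmC), ball_in(b2,rmD), robot_in(rmC)}

== RESULT ==
["ball_in(b1,rmC)", "ball_in(b2,rmD)", "robot_in(rmC)"]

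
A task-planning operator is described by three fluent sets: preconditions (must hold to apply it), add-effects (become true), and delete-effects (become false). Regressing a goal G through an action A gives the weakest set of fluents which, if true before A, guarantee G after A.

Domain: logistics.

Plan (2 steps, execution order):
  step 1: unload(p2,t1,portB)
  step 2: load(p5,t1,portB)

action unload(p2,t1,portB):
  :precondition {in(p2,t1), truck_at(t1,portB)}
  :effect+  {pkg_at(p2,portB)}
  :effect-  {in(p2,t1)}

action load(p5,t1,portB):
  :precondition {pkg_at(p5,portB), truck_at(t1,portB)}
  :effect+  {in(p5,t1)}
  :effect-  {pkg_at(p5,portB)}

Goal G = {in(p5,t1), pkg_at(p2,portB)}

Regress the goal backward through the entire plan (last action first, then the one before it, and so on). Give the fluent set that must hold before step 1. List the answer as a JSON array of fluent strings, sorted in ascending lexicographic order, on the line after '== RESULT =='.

Regress step by step:
  through step 2 (load(p5,t1,portB)): drop {in(p5,t1)}, keep {pkg_at(p2,portB)}, require {pkg_at(p5,portB), truck_at(t1,portB)}
    → {pkg_at(p2,portB), pkg_at(p5,portB), truck_at(t1,portB)}
  through step 1 (unload(p2,t1,portB)): drop {pkg_at(p2,portB)}, keep {pkg_at(p5,portB), truck_at(t1,portB)}, require {in(p2,t1), truck_at(t1,portB)}
    → {in(p2,t1), pkg_at(p5,portB), truck_at(t1,portB)}

== RESULT ==
["in(p2,t1)", "pkg_at(p5,portB)", "truck_at(t1,portB)"]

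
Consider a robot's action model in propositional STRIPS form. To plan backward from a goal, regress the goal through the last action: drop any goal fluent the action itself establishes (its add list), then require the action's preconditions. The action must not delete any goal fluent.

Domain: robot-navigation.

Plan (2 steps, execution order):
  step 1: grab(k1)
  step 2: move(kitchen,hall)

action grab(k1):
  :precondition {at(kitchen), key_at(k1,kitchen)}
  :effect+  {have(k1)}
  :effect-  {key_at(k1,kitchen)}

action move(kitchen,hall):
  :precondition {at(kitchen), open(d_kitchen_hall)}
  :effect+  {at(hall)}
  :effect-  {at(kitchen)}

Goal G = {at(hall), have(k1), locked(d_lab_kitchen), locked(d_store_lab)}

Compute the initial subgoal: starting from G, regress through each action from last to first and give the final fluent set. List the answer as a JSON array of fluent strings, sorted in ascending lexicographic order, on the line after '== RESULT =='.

Regress step by step:
  through step 2 (move(kitchen,hall)): drop {at(hall)}, keep {have(k1), locked(d_lab_kitchen), locked(d_store_lab)}, require {at(kitchen), open(d_kitchen_hall)}
    → {at(kitchen), have(k1), locked(d_lab_kitchen), locked(d_store_lab), open(d_kitchen_hall)}
  through step 1 (grab(k1)): drop {have(k1)}, keep {at(kitchen), locked(d_lab_kitchen), locked(d_store_lab), open(d_kitchen_hall)}, require {at(kitchen), key_at(k1,kitchen)}
    → {at(kitchen), key_at(k1,kitchen), locked(d_lab_kitchen), locked(d_store_lab), open(d_kitchen_hall)}

== RESULT ==
["at(kitchen)", "key_at(k1,kitchen)", "locked(d_lab_kitchen)", "locked(d_store_lab)", "open(d_kitchen_hall)"]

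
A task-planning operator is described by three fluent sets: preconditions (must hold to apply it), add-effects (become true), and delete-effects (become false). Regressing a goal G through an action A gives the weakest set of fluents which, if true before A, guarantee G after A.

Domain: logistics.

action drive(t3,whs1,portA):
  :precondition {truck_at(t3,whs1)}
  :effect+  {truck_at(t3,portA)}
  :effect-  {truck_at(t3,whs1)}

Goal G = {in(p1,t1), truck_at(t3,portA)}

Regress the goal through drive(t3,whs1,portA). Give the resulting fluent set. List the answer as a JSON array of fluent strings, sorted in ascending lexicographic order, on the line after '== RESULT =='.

Compute (G \ add) ∪ pre:
  G ∩ del = {}  (empty — regression defined)
  G \ add = {in(p1,t1), truck_at(t3,portA)} \ {truck_at(t3,portA)} = {in(p1,t1)}
  ∪ pre   = {in(p1,t1)} ∪ {truck_at(t3,whs1)}
          = {in(p1,t1), truck_at(t3,whs1)}

== RESULT ==
["in(p1,t1)", "truck_at(t3,whs1)"]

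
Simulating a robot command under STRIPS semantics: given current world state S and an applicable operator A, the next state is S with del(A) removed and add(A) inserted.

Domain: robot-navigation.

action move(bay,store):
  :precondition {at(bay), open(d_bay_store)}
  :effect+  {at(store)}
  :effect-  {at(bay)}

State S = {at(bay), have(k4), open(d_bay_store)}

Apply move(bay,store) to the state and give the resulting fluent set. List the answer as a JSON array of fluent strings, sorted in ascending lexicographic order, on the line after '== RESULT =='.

Progress:
  pre ⊆ S: {at(bay), open(d_bay_store)} ⊆ S  — applicable
  S \ del = {have(k4), open(d_bay_store)}
  ∪ add   = {at(store), have(k4), open(d_bay_store)}

== RESULT ==
["at(store)", "have(k4)", "open(d_bay_store)"]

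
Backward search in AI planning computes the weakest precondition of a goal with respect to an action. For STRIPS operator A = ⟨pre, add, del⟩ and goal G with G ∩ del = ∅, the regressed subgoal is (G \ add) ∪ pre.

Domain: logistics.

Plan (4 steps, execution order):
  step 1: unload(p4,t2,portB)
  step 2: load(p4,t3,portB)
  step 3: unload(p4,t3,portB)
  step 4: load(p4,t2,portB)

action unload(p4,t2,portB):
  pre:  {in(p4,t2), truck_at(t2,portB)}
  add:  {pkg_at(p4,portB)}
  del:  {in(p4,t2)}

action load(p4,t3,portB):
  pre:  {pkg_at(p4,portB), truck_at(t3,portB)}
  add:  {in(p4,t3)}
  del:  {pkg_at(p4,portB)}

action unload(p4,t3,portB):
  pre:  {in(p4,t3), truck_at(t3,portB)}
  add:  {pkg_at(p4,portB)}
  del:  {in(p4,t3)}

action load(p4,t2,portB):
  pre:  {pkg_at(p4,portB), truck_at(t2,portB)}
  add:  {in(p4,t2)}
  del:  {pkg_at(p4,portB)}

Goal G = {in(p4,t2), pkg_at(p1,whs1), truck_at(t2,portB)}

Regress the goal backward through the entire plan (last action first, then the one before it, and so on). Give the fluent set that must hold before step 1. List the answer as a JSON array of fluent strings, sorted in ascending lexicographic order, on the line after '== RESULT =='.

Regress step by step:
  through step 4 (load(p4,t2,portB)): drop {in(p4,t2)}, keep {pkg_at(p1,whs1), truck_at(t2,portB)}, require {pkg_at(p4,portB), truck_at(t2,portB)}
    → {pkg_at(p1,whs1), pkg_at(p4,portB), truck_at(t2,portB)}
  through step 3 (unload(p4,t3,portB)): drop {pkg_at(p4,portB)}, keep {pkg_at(p1,whs1), truck_at(t2,portB)}, require {in(p4,t3), truck_at(t3,portB)}
    → {in(p4,t3), pkg_at(p1,whs1), truck_at(t2,portB), truck_at(t3,portB)}
  through step 2 (load(p4,t3,portB)): drop {in(p4,t3)}, keep {pkg_at(p1,whs1), truck_at(t2,portB), truck_at(t3,portB)}, require {pkg_at(p4,portB), truck_at(t3,portB)}
    → {pkg_at(p1,whs1), pkg_at(p4,portB), truck_at(t2,portB), truck_at(t3,portB)}
  through step 1 (unload(p4,t2,portB)): drop {pkg_at(p4,portB)}, keep {pkg_at(p1,whs1), truck_at(t2,portB), truck_at(t3,portB)}, require {in(p4,t2), truck_at(t2,portB)}
    → {in(p4,t2), pkg_at(p1,whs1), truck_at(t2,portB), truck_at(t3,portB)}

== RESULT ==
["in(p4,t2)", "pkg_at(p1,whs1)", "truck_at(t2,portB)", "truck_at(t3,portB)"]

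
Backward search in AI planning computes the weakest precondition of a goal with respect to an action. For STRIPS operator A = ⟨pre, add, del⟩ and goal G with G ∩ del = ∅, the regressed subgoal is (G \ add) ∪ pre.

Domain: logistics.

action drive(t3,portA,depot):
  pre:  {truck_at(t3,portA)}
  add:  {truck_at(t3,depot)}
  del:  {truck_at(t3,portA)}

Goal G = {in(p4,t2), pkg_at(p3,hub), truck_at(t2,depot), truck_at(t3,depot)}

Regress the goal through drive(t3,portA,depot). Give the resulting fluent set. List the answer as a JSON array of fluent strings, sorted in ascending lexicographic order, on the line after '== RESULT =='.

Regress:
  G ∩ del = {}  (empty — regression defined)
  G \ add = {in(p4,t2), pkg_at(p3,hub), truck_at(t2,depot), truck_at(t3,depot)} \ {truck_at(t3,depot)} = {in(p4,t2), pkg_at(p3,hub), truck_at(t2,depot)}
  ∪ pre   = {in(p4,t2), pkg_at(p3,hub), truck_at(t2,depot)} ∪ {truck_at(t3,portA)}
          = {in(p4,t2), pkg_at(p3,hub), truck_at(t2,depot), truck_at(t3,portA)}

== RESULT ==
["in(p4,t2)", "pkg_at(p3,hub)", "truck_at(t2,depot)", "truck_at(t3,portA)"]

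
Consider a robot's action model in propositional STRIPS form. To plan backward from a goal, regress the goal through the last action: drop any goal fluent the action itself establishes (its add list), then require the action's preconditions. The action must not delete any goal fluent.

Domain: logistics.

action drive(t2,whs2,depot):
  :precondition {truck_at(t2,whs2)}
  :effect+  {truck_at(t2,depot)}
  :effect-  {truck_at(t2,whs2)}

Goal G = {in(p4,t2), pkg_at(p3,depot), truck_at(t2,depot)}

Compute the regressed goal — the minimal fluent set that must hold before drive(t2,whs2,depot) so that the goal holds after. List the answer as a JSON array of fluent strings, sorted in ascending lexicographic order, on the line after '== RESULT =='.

Regress:
  G ∩ del = {}  (empty — regression defined)
  G \ add = {in(p4,t2), pkg_at(p3,depot), truck_at(t2,depot)} \ {truck_at(t2,depot)} = {in(p4,t2), pkg_at(p3,depot)}
  ∪ pre   = {in(p4,t2), pkg_at(p3,depot)} ∪ {truck_at(t2,whs2)}
          = {in(p4,t2), pkg_at(p3,depot), truck_at(t2,whs2)}

== RESULT ==
["in(p4,t2)", "pkg_at(p3,depot)", "truck_at(t2,whs2)"]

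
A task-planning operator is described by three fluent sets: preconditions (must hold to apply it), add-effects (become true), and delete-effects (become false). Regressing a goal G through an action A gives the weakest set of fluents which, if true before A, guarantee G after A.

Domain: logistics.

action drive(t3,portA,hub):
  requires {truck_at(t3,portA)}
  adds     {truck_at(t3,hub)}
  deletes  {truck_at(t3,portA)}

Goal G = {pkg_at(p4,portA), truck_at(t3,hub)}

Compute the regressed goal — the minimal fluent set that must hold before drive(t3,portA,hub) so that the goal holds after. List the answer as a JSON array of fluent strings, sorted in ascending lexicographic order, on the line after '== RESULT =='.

Regress:
  G ∩ del = {}  (empty — regression defined)
  G \ add = {pkg_at(p4,portA), truck_at(t3,hub)} \ {truck_at(t3,hub)} = {pkg_at(p4,portA)}
  ∪ pre   = {pkg_at(p4,portA)} ∪ {truck_at(t3,portA)}
          = {pkg_at(p4,portA), truck_at(t3,portA)}

== RESULT ==
["pkg_at(p4,portA)", "truck_at(t3,portA)"]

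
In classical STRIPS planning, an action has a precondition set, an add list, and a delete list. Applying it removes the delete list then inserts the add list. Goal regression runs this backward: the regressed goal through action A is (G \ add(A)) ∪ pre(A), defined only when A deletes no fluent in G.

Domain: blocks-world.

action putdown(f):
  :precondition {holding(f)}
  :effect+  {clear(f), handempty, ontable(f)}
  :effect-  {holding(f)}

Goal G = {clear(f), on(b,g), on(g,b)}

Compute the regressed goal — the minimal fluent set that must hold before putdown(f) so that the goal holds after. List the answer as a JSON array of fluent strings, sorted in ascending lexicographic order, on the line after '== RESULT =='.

Regress:
  G ∩ del = {}  (empty — regression defined)
  G \ add = {clear(f), on(b,g), on(g,b)} \ {clear(f), handempty, ontable(f)} = {on(b,g), on(g,b)}
  ∪ pre   = {on(b,g), on(g,b)} ∪ {holding(f)}
          = {holding(f), on(b,g), on(g,b)}

== RESULT ==
["holding(f)", "on(b,g)", "on(g,b)"]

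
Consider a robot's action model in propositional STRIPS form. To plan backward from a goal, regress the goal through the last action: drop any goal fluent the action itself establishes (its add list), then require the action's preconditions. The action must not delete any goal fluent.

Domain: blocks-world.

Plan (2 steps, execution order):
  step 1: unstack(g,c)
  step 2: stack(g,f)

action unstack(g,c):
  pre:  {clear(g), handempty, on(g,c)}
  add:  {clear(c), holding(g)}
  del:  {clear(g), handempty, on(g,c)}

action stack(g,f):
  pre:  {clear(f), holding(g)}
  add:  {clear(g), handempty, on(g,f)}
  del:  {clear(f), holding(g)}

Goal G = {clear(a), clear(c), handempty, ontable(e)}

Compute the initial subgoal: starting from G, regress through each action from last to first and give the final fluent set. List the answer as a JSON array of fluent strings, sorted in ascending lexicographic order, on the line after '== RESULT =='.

Work backward from the goal:
  through step 2 (stack(g,f)): drop {handempty}, keep {clear(a), clear(c), ontable(e)}, require {clear(f), holding(g)}
    → {clear(a), clear(c), clear(f), holding(g), ontable(e)}
  through step 1 (unstack(g,c)): drop {clear(c), holding(g)}, keep {clear(a), clear(f), ontable(e)}, require {clear(g), handempty, on(g,c)}
    → {clear(a), clear(f), clear(g), handempty, on(g,c), ontable(e)}

== RESULT ==
["clear(a)", "clear(f)", "clear(g)", "handempty", "on(g,c)", "ontable(e)"]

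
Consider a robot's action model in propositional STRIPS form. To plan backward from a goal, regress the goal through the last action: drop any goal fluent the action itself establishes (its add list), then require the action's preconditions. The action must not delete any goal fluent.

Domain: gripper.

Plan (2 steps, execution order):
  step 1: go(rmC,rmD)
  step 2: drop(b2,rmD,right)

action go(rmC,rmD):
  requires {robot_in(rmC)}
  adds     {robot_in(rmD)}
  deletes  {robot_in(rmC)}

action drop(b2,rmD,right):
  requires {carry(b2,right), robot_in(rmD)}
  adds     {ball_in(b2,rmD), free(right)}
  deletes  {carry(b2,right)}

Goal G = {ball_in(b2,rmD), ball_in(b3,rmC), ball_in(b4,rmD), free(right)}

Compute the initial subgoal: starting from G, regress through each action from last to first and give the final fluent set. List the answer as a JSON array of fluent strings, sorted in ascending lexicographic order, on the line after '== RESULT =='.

Regress step by step:
  through step 2 (drop(b2,rmD,right)): drop {ball_in(b2,rmD), free(right)}, keep {ball_in(b3,rmC), ball_in(b4,rmD)}, require {carry(b2,right), robot_in(rmD)}
    → {ball_in(b3,rmC), ball_in(b4,rmD), carry(b2,right), robot_in(rmD)}
  through step 1 (go(rmC,rmD)): drop {robot_in(rmD)}, keep {ball_in(b3,rmC), ball_in(b4,rmD), carry(b2,right)}, require {robot_in(rmC)}
    → {ball_in(b3,rmC), ball_in(b4,rmD), carry(b2,right), robot_in(rmC)}

== RESULT ==
["ball_in(b3,rmC)", "ball_in(b4,rmD)", "carry(b2,right)", "robot_in(rmC)"]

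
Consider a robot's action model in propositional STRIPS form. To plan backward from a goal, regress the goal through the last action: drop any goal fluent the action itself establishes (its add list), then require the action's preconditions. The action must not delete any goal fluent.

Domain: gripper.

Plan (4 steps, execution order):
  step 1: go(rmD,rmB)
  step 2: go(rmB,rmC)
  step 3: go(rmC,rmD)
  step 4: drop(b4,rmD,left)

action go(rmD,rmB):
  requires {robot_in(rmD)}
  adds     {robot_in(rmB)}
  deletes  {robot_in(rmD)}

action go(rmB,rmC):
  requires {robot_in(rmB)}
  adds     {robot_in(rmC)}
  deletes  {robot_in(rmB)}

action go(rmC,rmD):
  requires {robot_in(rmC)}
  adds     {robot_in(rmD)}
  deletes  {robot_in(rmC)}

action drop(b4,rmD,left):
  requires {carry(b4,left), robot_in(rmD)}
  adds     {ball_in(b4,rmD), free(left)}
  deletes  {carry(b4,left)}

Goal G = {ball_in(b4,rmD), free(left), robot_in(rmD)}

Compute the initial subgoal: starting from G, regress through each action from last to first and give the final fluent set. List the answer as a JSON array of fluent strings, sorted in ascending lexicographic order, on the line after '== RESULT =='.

Work backward from the goal:
  through step 4 (drop(b4,rmD,left)): drop {ball_in(b4,rmD), free(left)}, keep {robot_in(rmD)}, require {carry(b4,left), robot_in(rmD)}
    → {carry(b4,left), robot_in(rmD)}
  through step 3 (go(rmC,rmD)): drop {robot_in(rmD)}, keep {carry(b4,left)}, require {robot_in(rmC)}
    → {carry(b4,left), robot_in(rmC)}
  through step 2 (go(rmB,rmC)): drop {robot_in(rmC)}, keep {carry(b4,left)}, require {robot_in(rmB)}
    → {carry(b4,left), robot_in(rmB)}
  through step 1 (go(rmD,rmB)): drop {robot_in(rmB)}, keep {carry(b4,left)}, require {robot_in(rmD)}
    → {carry(b4,left), robot_in(rmD)}

== RESULT ==
["carry(b4,left)", "robot_in(rmD)"]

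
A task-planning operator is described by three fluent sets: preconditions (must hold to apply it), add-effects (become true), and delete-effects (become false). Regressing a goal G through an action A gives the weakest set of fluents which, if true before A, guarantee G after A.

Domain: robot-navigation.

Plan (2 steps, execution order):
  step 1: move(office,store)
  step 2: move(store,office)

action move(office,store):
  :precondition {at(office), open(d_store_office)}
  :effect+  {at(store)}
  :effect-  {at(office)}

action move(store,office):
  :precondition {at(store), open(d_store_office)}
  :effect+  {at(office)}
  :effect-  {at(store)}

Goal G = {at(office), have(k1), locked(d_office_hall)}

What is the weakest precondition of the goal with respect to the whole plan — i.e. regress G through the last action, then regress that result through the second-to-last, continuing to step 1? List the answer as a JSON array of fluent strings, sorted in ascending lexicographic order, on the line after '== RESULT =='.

Work backward from the goal:
  through step 2 (move(store,office)): drop {at(office)}, keep {have(k1), locked(d_office_hall)}, require {at(store), open(d_store_office)}
    → {at(store), have(k1), locked(d_office_hall), open(d_store_office)}
  through step 1 (move(office,store)): drop {at(store)}, keep {have(k1), locked(d_office_hall), open(d_store_office)}, require {at(office), open(d_store_office)}
    → {at(office), have(k1), locked(d_office_hall), open(d_store_office)}

== RESULT ==
["at(office)", "have(k1)", "locked(d_office_hall)", "open(d_store_office)"]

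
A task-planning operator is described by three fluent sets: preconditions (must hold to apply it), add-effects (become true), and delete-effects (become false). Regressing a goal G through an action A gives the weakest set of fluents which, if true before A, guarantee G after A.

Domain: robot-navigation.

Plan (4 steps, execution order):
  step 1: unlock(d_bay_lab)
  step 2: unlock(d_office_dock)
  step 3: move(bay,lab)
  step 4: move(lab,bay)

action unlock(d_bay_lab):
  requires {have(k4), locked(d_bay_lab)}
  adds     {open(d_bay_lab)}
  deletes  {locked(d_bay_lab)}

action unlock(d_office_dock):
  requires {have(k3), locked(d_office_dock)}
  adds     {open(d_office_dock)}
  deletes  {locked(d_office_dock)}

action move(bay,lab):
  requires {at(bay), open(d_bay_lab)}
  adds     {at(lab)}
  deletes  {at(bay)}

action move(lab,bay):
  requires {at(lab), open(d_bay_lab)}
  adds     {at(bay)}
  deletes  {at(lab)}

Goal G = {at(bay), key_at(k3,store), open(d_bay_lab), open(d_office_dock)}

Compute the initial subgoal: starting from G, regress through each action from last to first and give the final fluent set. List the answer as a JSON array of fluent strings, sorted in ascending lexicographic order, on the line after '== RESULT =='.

Regress step by step:
  through step 4 (move(lab,bay)): drop {at(bay)}, keep {key_at(k3,store), open(d_bay_lab), open(d_office_dock)}, require {at(lab), open(d_bay_lab)}
    → {at(lab), key_at(k3,store), open(d_bay_lab), open(d_office_dock)}
  through step 3 (move(bay,lab)): drop {at(lab)}, keep {key_at(k3,store), open(d_bay_lab), open(d_office_dock)}, require {at(bay), open(d_bay_lab)}
    → {at(bay), key_at(k3,store), open(d_bay_lab), open(d_office_dock)}
  through step 2 (unlock(d_office_dock)): drop {open(d_office_dock)}, keep {at(bay), key_at(k3,store), open(d_bay_lab)}, require {have(k3), locked(d_office_dock)}
    → {at(bay), have(k3), key_at(k3,store), locked(d_office_dock), open(d_bay_lab)}
  through step 1 (unlock(d_bay_lab)): drop {open(d_bay_lab)}, keep {at(bay), have(k3), key_at(k3,store), locked(d_office_dock)}, require {have(k4), locked(d_bay_lab)}
    → {at(bay), have(k3), have(k4), key_at(k3,store), locked(d_bay_lab), locked(d_office_dock)}

== RESULT ==
["at(bay)", "have(k3)", "have(k4)", "key_at(k3,store)", "locked(d_bay_lab)", "locked(d_office_dock)"]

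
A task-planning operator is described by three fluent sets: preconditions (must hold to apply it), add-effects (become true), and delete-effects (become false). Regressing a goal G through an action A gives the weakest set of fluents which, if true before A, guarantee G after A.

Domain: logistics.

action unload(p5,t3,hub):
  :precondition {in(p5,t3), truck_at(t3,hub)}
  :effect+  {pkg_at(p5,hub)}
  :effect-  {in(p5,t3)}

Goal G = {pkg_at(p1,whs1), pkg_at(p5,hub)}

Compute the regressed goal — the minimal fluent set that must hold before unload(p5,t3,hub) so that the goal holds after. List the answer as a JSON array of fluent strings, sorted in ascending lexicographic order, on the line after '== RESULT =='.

Regress:
  G ∩ del = {}  (empty — regression defined)
  G \ add = {pkg_at(p1,whs1), pkg_at(p5,hub)} \ {pkg_at(p5,hub)} = {pkg_at(p1,whs1)}
  ∪ pre   = {pkg_at(p1,whs1)} ∪ {in(p5,t3), truck_at(t3,hub)}
          = {in(p5,t3), pkg_at(p1,whs1), truck_at(t3,hub)}

== RESULT ==
["in(p5,t3)", "pkg_at(p1,whs1)", "truck_at(t3,hub)"]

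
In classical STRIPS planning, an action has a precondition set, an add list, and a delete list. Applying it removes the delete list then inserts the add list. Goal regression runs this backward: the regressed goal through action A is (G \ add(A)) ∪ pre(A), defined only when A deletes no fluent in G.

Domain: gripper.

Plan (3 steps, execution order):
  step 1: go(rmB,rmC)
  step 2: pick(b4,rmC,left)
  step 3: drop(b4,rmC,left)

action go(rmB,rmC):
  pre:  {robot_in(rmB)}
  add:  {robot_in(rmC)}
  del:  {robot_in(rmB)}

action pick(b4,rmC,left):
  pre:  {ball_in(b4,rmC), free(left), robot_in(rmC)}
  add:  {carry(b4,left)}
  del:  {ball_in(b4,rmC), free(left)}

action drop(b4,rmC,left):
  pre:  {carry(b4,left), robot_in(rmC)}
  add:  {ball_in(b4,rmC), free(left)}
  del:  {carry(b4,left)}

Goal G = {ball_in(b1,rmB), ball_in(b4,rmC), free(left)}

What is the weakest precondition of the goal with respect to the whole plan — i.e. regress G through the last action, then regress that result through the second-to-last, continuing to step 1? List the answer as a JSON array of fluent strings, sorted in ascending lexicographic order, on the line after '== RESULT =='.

Work backward from the goal:
  through step 3 (drop(b4,rmC,left)): drop {ball_in(b4,rmC), free(left)}, keep {ball_in(b1,rmB)}, require {carry(b4,left), robot_in(rmC)}
    → {ball_in(b1,rmB), carry(b4,left), robot_in(rmC)}
  through step 2 (pick(b4,rmC,left)): drop {carry(b4,left)}, keep {ball_in(b1,rmB), robot_in(rmC)}, require {ball_in(b4,rmC), free(left), robot_in(rmC)}
    → {ball_in(b1,rmB), ball_in(b4,rmC), free(left), robot_in(rmC)}
  through step 1 (go(rmB,rmC)): drop {robot_in(rmC)}, keep {ball_in(b1,rmB), ball_in(b4,rmC), free(left)}, require {robot_in(rmB)}
    → {ball_in(b1,rmB), ball_in(b4,rmC), free(left), robot_in(rmB)}

== RESULT ==
["ball_in(b1,rmB)", "ball_in(b4,rmC)", "free(left)", "robot_in(rmB)"]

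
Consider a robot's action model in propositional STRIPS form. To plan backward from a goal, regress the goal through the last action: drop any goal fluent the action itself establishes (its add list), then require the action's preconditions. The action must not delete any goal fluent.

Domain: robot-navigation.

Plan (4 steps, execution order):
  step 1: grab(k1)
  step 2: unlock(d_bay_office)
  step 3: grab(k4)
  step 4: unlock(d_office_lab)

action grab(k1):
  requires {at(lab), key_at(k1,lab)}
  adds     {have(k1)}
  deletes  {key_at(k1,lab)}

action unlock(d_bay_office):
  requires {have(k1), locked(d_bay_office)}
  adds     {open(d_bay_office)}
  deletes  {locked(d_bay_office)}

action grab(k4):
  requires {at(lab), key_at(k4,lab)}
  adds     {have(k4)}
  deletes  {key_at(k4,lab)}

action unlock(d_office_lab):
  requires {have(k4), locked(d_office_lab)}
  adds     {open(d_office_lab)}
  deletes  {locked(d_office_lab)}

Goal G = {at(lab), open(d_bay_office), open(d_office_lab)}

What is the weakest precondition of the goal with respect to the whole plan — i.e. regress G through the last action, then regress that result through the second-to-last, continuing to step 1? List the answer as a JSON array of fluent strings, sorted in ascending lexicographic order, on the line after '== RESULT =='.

Work backward from the goal:
  through step 4 (unlock(d_office_lab)): drop {open(d_office_lab)}, keep {at(lab), open(d_bay_office)}, require {have(k4), locked(d_office_lab)}
    → {at(lab), have(k4), locked(d_office_lab), open(d_bay_office)}
  through step 3 (grab(k4)): drop {have(k4)}, keep {at(lab), locked(d_office_lab), open(d_bay_office)}, require {at(lab), key_at(k4,lab)}
    → {at(lab), key_at(k4,lab), locked(d_office_lab), open(d_bay_office)}
  through step 2 (unlock(d_bay_office)): drop {open(d_bay_office)}, keep {at(lab), key_at(k4,lab), locked(d_office_lab)}, require {have(k1), locked(d_bay_office)}
    → {at(lab), have(k1), key_at(k4,lab), locked(d_bay_office), locked(d_office_lab)}
  through step 1 (grab(k1)): drop {have(k1)}, keep {at(lab), key_at(k4,lab), locked(d_bay_office), locked(d_office_lab)}, require {at(lab), key_at(k1,lab)}
    → {at(lab), key_at(k1,lab), key_at(k4,lab), locked(d_bay_office), locked(d_office_lab)}

== RESULT ==
["at(lab)", "key_at(k1,lab)", "key_at(k4,lab)", "locked(d_bay_office)", "locked(d_office_lab)"]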